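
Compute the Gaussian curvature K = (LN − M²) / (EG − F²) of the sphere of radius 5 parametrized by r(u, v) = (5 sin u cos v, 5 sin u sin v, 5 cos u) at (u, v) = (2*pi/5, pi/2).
K = 1/25

Coefficients of the first fundamental form: E = 25, F = 0, G = 25*sin(u)^2.
Coefficients of the second fundamental form: L = -5*sin(u)/Abs(sin(u)), M = 0, N = -5*sin(u)^3/Abs(sin(u)).
Assemble K = (LN − M²)/(EG − F²) = 1/25. At (u, v) = (2*pi/5, pi/2): K = 1/25.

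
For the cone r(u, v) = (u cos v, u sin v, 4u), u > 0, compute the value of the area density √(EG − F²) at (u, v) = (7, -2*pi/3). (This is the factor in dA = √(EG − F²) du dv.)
√(EG − F²)|_{(7, -2*pi/3)} = 7*sqrt(17)

E = 17, F = 0, G = u^2, so EG − F² = 17*u^2. Taking the positive square root: √(EG − F²) = sqrt(17)*Abs(u). At (u, v) = (7, -2*pi/3): 7*sqrt(17).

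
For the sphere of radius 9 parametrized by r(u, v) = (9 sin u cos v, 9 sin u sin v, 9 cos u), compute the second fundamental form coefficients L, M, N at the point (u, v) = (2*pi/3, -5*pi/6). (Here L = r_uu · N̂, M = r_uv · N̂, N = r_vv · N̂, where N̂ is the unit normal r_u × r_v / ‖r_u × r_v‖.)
L = -9;  M = 0;  N = -27/4

Compute the unit normal N̂(u, v) = (sin(u)^2*cos(v)/Abs(sin(u)), sin(u)^2*sin(v)/Abs(sin(u)), sin(2*u)/(2*Abs(sin(u)))), and the second partials r_uu, r_uv, r_vv. Take dot products:
  L(u, v) = r_uu · N̂ = -9*sin(u)/Abs(sin(u)),
  M(u, v) = r_uv · N̂ = 0,
  N(u, v) = r_vv · N̂ = -9*sin(u)^3/Abs(sin(u)).
Evaluating at (u, v) = (2*pi/3, -5*pi/6):
  L = -9, M = 0, N = -27/4.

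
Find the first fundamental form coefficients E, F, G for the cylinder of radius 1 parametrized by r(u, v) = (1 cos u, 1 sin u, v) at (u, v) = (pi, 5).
E = 1;  F = 0;  G = 1

Partials: r_u = (-sin(u), cos(u), 0), r_v = (0, 0, 1). As functions of (u, v):
  E = r_u · r_u = 1,
  F = r_u · r_v = 0,
  G = r_v · r_v = 1.
Evaluating at (u, v) = (pi, 5): E = 1, F = 0, G = 1.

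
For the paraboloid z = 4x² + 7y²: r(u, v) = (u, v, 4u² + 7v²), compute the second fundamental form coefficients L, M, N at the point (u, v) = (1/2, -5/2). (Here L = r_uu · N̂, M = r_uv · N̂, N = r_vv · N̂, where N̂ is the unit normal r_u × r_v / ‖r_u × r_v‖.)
L = 4*sqrt(138)/207;  M = 0;  N = 7*sqrt(138)/207

Compute the unit normal N̂(u, v) = (-8*u/sqrt(64*u^2 + 196*v^2 + 1), -14*v/sqrt(64*u^2 + 196*v^2 + 1), 1/sqrt(64*u^2 + 196*v^2 + 1)), and the second partials r_uu, r_uv, r_vv. Take dot products:
  L(u, v) = r_uu · N̂ = 8/sqrt(64*u^2 + 196*v^2 + 1),
  M(u, v) = r_uv · N̂ = 0,
  N(u, v) = r_vv · N̂ = 14/sqrt(64*u^2 + 196*v^2 + 1).
Evaluating at (u, v) = (1/2, -5/2):
  L = 4*sqrt(138)/207, M = 0, N = 7*sqrt(138)/207.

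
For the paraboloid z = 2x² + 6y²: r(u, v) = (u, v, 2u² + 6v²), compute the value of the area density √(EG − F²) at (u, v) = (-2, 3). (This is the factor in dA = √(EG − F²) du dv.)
√(EG − F²)|_{(-2, 3)} = sqrt(1361)

E = 16*u^2 + 1, F = 48*u*v, G = 144*v^2 + 1, so EG − F² = 16*u^2 + 144*v^2 + 1. Taking the positive square root: √(EG − F²) = sqrt(16*u^2 + 144*v^2 + 1). At (u, v) = (-2, 3): sqrt(1361).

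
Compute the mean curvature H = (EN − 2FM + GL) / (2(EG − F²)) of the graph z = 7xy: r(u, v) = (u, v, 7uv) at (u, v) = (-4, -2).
H = -2744*sqrt(109)/320787

With E = 49*v^2 + 1, F = 49*u*v, G = 49*u^2 + 1, L = 0, M = 7/sqrt(49*u^2 + 49*v^2 + 1), N = 0, assemble
  H = (EN − 2FM + GL) / (2(EG − F²)) = -343*u*v/(49*u^2 + 49*v^2 + 1)^(3/2).
At (u, v) = (-4, -2): H = -2744*sqrt(109)/320787.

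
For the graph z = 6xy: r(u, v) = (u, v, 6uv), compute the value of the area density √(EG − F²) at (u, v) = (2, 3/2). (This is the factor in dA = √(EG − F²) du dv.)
√(EG − F²)|_{(2, 3/2)} = sqrt(226)

E = 36*v^2 + 1, F = 36*u*v, G = 36*u^2 + 1, so EG − F² = 36*u^2 + 36*v^2 + 1. Taking the positive square root: √(EG − F²) = sqrt(36*u^2 + 36*v^2 + 1). At (u, v) = (2, 3/2): sqrt(226).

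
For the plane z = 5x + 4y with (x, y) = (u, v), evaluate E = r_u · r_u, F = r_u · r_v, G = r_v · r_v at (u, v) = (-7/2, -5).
E = 26;  F = 20;  G = 17

Partials: r_u = (1, 0, 5), r_v = (0, 1, 4). As functions of (u, v):
  E = r_u · r_u = 26,
  F = r_u · r_v = 20,
  G = r_v · r_v = 17.
Evaluating at (u, v) = (-7/2, -5): E = 26, F = 20, G = 17.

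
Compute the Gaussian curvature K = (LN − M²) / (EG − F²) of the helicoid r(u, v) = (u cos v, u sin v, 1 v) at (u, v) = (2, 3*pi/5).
K = -1/25

Coefficients of the first fundamental form: E = 1, F = 0, G = u^2 + 1.
Coefficients of the second fundamental form: L = 0, M = -1/sqrt(u^2 + 1), N = 0.
Assemble K = (LN − M²)/(EG − F²) = -1/(u^2 + 1)^2. At (u, v) = (2, 3*pi/5): K = -1/25.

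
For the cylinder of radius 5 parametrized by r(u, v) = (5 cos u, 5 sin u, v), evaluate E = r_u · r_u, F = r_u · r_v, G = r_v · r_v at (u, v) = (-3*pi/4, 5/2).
E = 25;  F = 0;  G = 1

Partials: r_u = (-5*sin(u), 5*cos(u), 0), r_v = (0, 0, 1). As functions of (u, v):
  E = r_u · r_u = 25,
  F = r_u · r_v = 0,
  G = r_v · r_v = 1.
Evaluating at (u, v) = (-3*pi/4, 5/2): E = 25, F = 0, G = 1.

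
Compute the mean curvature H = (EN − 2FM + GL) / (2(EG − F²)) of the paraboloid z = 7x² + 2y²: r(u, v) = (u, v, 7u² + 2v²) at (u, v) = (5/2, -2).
H = 323*sqrt(1290)/184900

With E = 196*u^2 + 1, F = 56*u*v, G = 16*v^2 + 1, L = 14/sqrt(196*u^2 + 16*v^2 + 1), M = 0, N = 4/sqrt(196*u^2 + 16*v^2 + 1), assemble
  H = (EN − 2FM + GL) / (2(EG − F²)) = (392*u^2 + 112*v^2 + 9)/(196*u^2 + 16*v^2 + 1)^(3/2).
At (u, v) = (5/2, -2): H = 323*sqrt(1290)/184900.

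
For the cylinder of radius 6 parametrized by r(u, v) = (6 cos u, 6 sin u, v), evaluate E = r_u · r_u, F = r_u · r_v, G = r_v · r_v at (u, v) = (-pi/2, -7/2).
E = 36;  F = 0;  G = 1

Partials: r_u = (-6*sin(u), 6*cos(u), 0), r_v = (0, 0, 1). As functions of (u, v):
  E = r_u · r_u = 36,
  F = r_u · r_v = 0,
  G = r_v · r_v = 1.
Evaluating at (u, v) = (-pi/2, -7/2): E = 36, F = 0, G = 1.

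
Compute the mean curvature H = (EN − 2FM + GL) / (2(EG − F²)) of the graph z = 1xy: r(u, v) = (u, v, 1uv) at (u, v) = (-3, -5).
H = -3*sqrt(35)/245

With E = v^2 + 1, F = u*v, G = u^2 + 1, L = 0, M = 1/sqrt(u^2 + v^2 + 1), N = 0, assemble
  H = (EN − 2FM + GL) / (2(EG − F²)) = -u*v/(u^2 + v^2 + 1)^(3/2).
At (u, v) = (-3, -5): H = -3*sqrt(35)/245.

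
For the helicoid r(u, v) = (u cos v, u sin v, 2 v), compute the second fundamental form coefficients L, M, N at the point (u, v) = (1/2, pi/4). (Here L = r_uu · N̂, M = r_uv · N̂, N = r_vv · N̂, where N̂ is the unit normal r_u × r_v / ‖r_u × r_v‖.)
L = 0;  M = -4*sqrt(17)/17;  N = 0

Compute the unit normal N̂(u, v) = (2*sin(v)/sqrt(u^2 + 4), -2*cos(v)/sqrt(u^2 + 4), u/sqrt(u^2 + 4)), and the second partials r_uu, r_uv, r_vv. Take dot products:
  L(u, v) = r_uu · N̂ = 0,
  M(u, v) = r_uv · N̂ = -2/sqrt(u^2 + 4),
  N(u, v) = r_vv · N̂ = 0.
Evaluating at (u, v) = (1/2, pi/4):
  L = 0, M = -4*sqrt(17)/17, N = 0.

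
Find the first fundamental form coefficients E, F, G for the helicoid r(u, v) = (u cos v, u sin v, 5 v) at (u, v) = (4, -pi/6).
E = 1;  F = 0;  G = 41

Partials: r_u = (cos(v), sin(v), 0), r_v = (-u*sin(v), u*cos(v), 5). As functions of (u, v):
  E = r_u · r_u = 1,
  F = r_u · r_v = 0,
  G = r_v · r_v = u^2 + 25.
Evaluating at (u, v) = (4, -pi/6): E = 1, F = 0, G = 41.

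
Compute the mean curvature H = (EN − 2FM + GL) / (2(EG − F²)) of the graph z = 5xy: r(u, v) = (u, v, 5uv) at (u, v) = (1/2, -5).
H = 2500*sqrt(281)/2131947

With E = 25*v^2 + 1, F = 25*u*v, G = 25*u^2 + 1, L = 0, M = 5/sqrt(25*u^2 + 25*v^2 + 1), N = 0, assemble
  H = (EN − 2FM + GL) / (2(EG − F²)) = -125*u*v/(25*u^2 + 25*v^2 + 1)^(3/2).
At (u, v) = (1/2, -5): H = 2500*sqrt(281)/2131947.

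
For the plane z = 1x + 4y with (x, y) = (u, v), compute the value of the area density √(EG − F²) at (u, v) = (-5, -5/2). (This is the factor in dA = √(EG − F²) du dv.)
√(EG − F²)|_{(-5, -5/2)} = 3*sqrt(2)

E = 2, F = 4, G = 17, so EG − F² = 18. Taking the positive square root: √(EG − F²) = 3*sqrt(2). At (u, v) = (-5, -5/2): 3*sqrt(2).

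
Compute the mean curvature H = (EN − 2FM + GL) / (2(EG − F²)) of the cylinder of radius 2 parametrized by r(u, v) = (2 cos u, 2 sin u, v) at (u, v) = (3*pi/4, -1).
H = -1/4

With E = 4, F = 0, G = 1, L = -2, M = 0, N = 0, assemble
  H = (EN − 2FM + GL) / (2(EG − F²)) = -1/4.
At (u, v) = (3*pi/4, -1): H = -1/4.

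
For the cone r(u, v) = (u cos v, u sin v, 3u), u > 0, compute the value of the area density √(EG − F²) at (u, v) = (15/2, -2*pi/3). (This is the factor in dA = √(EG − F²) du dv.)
√(EG − F²)|_{(15/2, -2*pi/3)} = 15*sqrt(10)/2

E = 10, F = 0, G = u^2, so EG − F² = 10*u^2. Taking the positive square root: √(EG − F²) = sqrt(10)*Abs(u). At (u, v) = (15/2, -2*pi/3): 15*sqrt(10)/2.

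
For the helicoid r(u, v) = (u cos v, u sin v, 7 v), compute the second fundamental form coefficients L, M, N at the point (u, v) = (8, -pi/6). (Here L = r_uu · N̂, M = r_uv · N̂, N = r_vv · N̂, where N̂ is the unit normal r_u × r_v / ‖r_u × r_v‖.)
L = 0;  M = -7*sqrt(113)/113;  N = 0

Compute the unit normal N̂(u, v) = (7*sin(v)/sqrt(u^2 + 49), -7*cos(v)/sqrt(u^2 + 49), u/sqrt(u^2 + 49)), and the second partials r_uu, r_uv, r_vv. Take dot products:
  L(u, v) = r_uu · N̂ = 0,
  M(u, v) = r_uv · N̂ = -7/sqrt(u^2 + 49),
  N(u, v) = r_vv · N̂ = 0.
Evaluating at (u, v) = (8, -pi/6):
  L = 0, M = -7*sqrt(113)/113, N = 0.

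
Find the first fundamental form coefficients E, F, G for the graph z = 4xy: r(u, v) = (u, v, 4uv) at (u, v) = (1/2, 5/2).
E = 101;  F = 20;  G = 5

Partials: r_u = (1, 0, 4*v), r_v = (0, 1, 4*u). As functions of (u, v):
  E = r_u · r_u = 16*v^2 + 1,
  F = r_u · r_v = 16*u*v,
  G = r_v · r_v = 16*u^2 + 1.
Evaluating at (u, v) = (1/2, 5/2): E = 101, F = 20, G = 5.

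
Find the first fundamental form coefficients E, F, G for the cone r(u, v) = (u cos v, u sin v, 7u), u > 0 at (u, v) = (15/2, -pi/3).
E = 50;  F = 0;  G = 225/4

Partials: r_u = (cos(v), sin(v), 7), r_v = (-u*sin(v), u*cos(v), 0). As functions of (u, v):
  E = r_u · r_u = 50,
  F = r_u · r_v = 0,
  G = r_v · r_v = u^2.
Evaluating at (u, v) = (15/2, -pi/3): E = 50, F = 0, G = 225/4.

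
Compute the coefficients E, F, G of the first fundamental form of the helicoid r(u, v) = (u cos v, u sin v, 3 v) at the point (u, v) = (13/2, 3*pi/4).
E = 1;  F = 0;  G = 205/4

Partials: r_u = (cos(v), sin(v), 0), r_v = (-u*sin(v), u*cos(v), 3). As functions of (u, v):
  E = r_u · r_u = 1,
  F = r_u · r_v = 0,
  G = r_v · r_v = u^2 + 9.
Evaluating at (u, v) = (13/2, 3*pi/4): E = 1, F = 0, G = 205/4.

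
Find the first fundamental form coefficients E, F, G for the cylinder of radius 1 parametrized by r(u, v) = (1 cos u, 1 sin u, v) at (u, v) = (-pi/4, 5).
E = 1;  F = 0;  G = 1

Partials: r_u = (-sin(u), cos(u), 0), r_v = (0, 0, 1). As functions of (u, v):
  E = r_u · r_u = 1,
  F = r_u · r_v = 0,
  G = r_v · r_v = 1.
Evaluating at (u, v) = (-pi/4, 5): E = 1, F = 0, G = 1.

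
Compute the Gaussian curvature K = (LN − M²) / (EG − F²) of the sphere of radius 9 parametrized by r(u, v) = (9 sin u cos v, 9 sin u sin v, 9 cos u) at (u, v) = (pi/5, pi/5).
K = 1/81

Coefficients of the first fundamental form: E = 81, F = 0, G = 81*sin(u)^2.
Coefficients of the second fundamental form: L = -9*sin(u)/Abs(sin(u)), M = 0, N = -9*sin(u)^3/Abs(sin(u)).
Assemble K = (LN − M²)/(EG − F²) = 1/81. At (u, v) = (pi/5, pi/5): K = 1/81.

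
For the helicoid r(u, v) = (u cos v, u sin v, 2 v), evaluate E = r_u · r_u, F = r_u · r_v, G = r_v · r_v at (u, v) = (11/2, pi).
E = 1;  F = 0;  G = 137/4

Partials: r_u = (cos(v), sin(v), 0), r_v = (-u*sin(v), u*cos(v), 2). As functions of (u, v):
  E = r_u · r_u = 1,
  F = r_u · r_v = 0,
  G = r_v · r_v = u^2 + 4.
Evaluating at (u, v) = (11/2, pi): E = 1, F = 0, G = 137/4.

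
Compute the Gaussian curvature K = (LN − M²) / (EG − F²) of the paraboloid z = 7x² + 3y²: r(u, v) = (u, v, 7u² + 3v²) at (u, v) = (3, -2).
K = 84/3644281

Coefficients of the first fundamental form: E = 196*u^2 + 1, F = 84*u*v, G = 36*v^2 + 1.
Coefficients of the second fundamental form: L = 14/sqrt(196*u^2 + 36*v^2 + 1), M = 0, N = 6/sqrt(196*u^2 + 36*v^2 + 1).
Assemble K = (LN − M²)/(EG − F²) = 84/(38416*u^4 + 14112*u^2*v^2 + 392*u^2 + 1296*v^4 + 72*v^2 + 1). At (u, v) = (3, -2): K = 84/3644281.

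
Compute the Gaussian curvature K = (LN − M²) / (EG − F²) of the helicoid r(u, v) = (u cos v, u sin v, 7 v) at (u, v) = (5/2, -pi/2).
K = -784/48841

Coefficients of the first fundamental form: E = 1, F = 0, G = u^2 + 49.
Coefficients of the second fundamental form: L = 0, M = -7/sqrt(u^2 + 49), N = 0.
Assemble K = (LN − M²)/(EG − F²) = -49/(u^2 + 49)^2. At (u, v) = (5/2, -pi/2): K = -784/48841.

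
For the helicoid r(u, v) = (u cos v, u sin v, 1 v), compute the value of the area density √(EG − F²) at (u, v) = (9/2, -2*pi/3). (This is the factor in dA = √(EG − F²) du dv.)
√(EG − F²)|_{(9/2, -2*pi/3)} = sqrt(85)/2

E = 1, F = 0, G = u^2 + 1, so EG − F² = u^2 + 1. Taking the positive square root: √(EG − F²) = sqrt(u^2 + 1). At (u, v) = (9/2, -2*pi/3): sqrt(85)/2.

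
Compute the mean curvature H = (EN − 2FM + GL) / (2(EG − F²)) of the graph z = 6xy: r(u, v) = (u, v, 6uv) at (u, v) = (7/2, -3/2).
H = 1134*sqrt(523)/273529

With E = 36*v^2 + 1, F = 36*u*v, G = 36*u^2 + 1, L = 0, M = 6/sqrt(36*u^2 + 36*v^2 + 1), N = 0, assemble
  H = (EN − 2FM + GL) / (2(EG − F²)) = -216*u*v/(36*u^2 + 36*v^2 + 1)^(3/2).
At (u, v) = (7/2, -3/2): H = 1134*sqrt(523)/273529.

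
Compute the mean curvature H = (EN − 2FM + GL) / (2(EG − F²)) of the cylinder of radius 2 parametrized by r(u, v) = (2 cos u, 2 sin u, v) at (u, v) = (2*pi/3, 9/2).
H = -1/4

With E = 4, F = 0, G = 1, L = -2, M = 0, N = 0, assemble
  H = (EN − 2FM + GL) / (2(EG − F²)) = -1/4.
At (u, v) = (2*pi/3, 9/2): H = -1/4.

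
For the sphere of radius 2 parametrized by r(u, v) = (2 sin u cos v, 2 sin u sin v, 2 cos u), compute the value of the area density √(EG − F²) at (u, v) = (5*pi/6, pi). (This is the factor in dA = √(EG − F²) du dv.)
√(EG − F²)|_{(5*pi/6, pi)} = 2

E = 4, F = 0, G = 4*sin(u)^2, so EG − F² = 16*sin(u)^2. Taking the positive square root: √(EG − F²) = 4*Abs(sin(u)). At (u, v) = (5*pi/6, pi): 2.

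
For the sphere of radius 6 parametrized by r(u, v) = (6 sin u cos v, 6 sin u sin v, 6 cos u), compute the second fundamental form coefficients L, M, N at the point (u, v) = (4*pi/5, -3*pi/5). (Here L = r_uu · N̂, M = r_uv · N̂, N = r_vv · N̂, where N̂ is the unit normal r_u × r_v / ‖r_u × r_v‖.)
L = -6;  M = 0;  N = -15/4 + 3*sqrt(5)/4

Compute the unit normal N̂(u, v) = (sin(u)^2*cos(v)/Abs(sin(u)), sin(u)^2*sin(v)/Abs(sin(u)), sin(2*u)/(2*Abs(sin(u)))), and the second partials r_uu, r_uv, r_vv. Take dot products:
  L(u, v) = r_uu · N̂ = -6*sin(u)/Abs(sin(u)),
  M(u, v) = r_uv · N̂ = 0,
  N(u, v) = r_vv · N̂ = -6*sin(u)^3/Abs(sin(u)).
Evaluating at (u, v) = (4*pi/5, -3*pi/5):
  L = -6, M = 0, N = -15/4 + 3*sqrt(5)/4.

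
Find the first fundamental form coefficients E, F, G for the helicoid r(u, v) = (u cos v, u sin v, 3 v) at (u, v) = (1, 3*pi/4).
E = 1;  F = 0;  G = 10

Partials: r_u = (cos(v), sin(v), 0), r_v = (-u*sin(v), u*cos(v), 3). As functions of (u, v):
  E = r_u · r_u = 1,
  F = r_u · r_v = 0,
  G = r_v · r_v = u^2 + 9.
Evaluating at (u, v) = (1, 3*pi/4): E = 1, F = 0, G = 10.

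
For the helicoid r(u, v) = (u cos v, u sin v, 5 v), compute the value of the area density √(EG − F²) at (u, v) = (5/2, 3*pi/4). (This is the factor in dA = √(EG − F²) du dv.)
√(EG − F²)|_{(5/2, 3*pi/4)} = 5*sqrt(5)/2

E = 1, F = 0, G = u^2 + 25, so EG − F² = u^2 + 25. Taking the positive square root: √(EG − F²) = sqrt(u^2 + 25). At (u, v) = (5/2, 3*pi/4): 5*sqrt(5)/2.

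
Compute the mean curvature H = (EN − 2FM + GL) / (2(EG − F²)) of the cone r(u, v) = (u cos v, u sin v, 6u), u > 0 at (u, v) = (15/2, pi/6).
H = 2*sqrt(37)/185

With E = 37, F = 0, G = u^2, L = 0, M = 0, N = 6*sqrt(37)*u^2/(37*Abs(u)), assemble
  H = (EN − 2FM + GL) / (2(EG − F²)) = 3*sqrt(37)/(37*Abs(u)).
At (u, v) = (15/2, pi/6): H = 2*sqrt(37)/185.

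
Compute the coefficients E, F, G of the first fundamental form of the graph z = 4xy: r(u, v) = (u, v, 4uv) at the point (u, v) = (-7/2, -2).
E = 65;  F = 112;  G = 197

Partials: r_u = (1, 0, 4*v), r_v = (0, 1, 4*u). As functions of (u, v):
  E = r_u · r_u = 16*v^2 + 1,
  F = r_u · r_v = 16*u*v,
  G = r_v · r_v = 16*u^2 + 1.
Evaluating at (u, v) = (-7/2, -2): E = 65, F = 112, G = 197.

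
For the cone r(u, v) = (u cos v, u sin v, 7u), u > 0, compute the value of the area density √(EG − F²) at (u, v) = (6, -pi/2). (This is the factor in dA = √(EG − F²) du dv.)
√(EG − F²)|_{(6, -pi/2)} = 30*sqrt(2)

E = 50, F = 0, G = u^2, so EG − F² = 50*u^2. Taking the positive square root: √(EG − F²) = 5*sqrt(2)*Abs(u). At (u, v) = (6, -pi/2): 30*sqrt(2).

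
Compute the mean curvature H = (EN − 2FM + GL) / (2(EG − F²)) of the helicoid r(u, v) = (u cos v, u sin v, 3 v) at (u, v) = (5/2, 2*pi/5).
H = 0

With E = 1, F = 0, G = u^2 + 9, L = 0, M = -3/sqrt(u^2 + 9), N = 0, assemble
  H = (EN − 2FM + GL) / (2(EG − F²)) = 0.
At (u, v) = (5/2, 2*pi/5): H = 0.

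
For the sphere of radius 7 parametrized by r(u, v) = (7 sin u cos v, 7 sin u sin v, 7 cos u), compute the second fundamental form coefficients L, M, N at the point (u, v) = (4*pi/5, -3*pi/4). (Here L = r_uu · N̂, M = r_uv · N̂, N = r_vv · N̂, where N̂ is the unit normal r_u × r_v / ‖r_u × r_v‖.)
L = -7;  M = 0;  N = -35/8 + 7*sqrt(5)/8

Compute the unit normal N̂(u, v) = (sin(u)^2*cos(v)/Abs(sin(u)), sin(u)^2*sin(v)/Abs(sin(u)), sin(2*u)/(2*Abs(sin(u)))), and the second partials r_uu, r_uv, r_vv. Take dot products:
  L(u, v) = r_uu · N̂ = -7*sin(u)/Abs(sin(u)),
  M(u, v) = r_uv · N̂ = 0,
  N(u, v) = r_vv · N̂ = -7*sin(u)^3/Abs(sin(u)).
Evaluating at (u, v) = (4*pi/5, -3*pi/4):
  L = -7, M = 0, N = -35/8 + 7*sqrt(5)/8.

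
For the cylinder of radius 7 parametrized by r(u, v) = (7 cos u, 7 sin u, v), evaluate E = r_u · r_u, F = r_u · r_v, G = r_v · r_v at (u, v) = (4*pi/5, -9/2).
E = 49;  F = 0;  G = 1

Partials: r_u = (-7*sin(u), 7*cos(u), 0), r_v = (0, 0, 1). As functions of (u, v):
  E = r_u · r_u = 49,
  F = r_u · r_v = 0,
  G = r_v · r_v = 1.
Evaluating at (u, v) = (4*pi/5, -9/2): E = 49, F = 0, G = 1.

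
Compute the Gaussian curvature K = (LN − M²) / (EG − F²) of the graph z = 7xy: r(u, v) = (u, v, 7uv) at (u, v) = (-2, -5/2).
K = -784/4052169

Coefficients of the first fundamental form: E = 49*v^2 + 1, F = 49*u*v, G = 49*u^2 + 1.
Coefficients of the second fundamental form: L = 0, M = 7/sqrt(49*u^2 + 49*v^2 + 1), N = 0.
Assemble K = (LN − M²)/(EG − F²) = -49/(2401*u^4 + 4802*u^2*v^2 + 98*u^2 + 2401*v^4 + 98*v^2 + 1). At (u, v) = (-2, -5/2): K = -784/4052169.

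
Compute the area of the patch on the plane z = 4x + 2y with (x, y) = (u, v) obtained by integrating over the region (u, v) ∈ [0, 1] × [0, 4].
Area = 4*sqrt(21)

Area = ∫∫ √(EG − F²) du dv with √(EG − F²) = sqrt(21). Integrating over [0, 1] × [0, 4] gives 4*sqrt(21).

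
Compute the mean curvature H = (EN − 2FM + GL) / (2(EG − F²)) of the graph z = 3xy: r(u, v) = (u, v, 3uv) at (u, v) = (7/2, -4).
H = 3024*sqrt(1021)/1042441

With E = 9*v^2 + 1, F = 9*u*v, G = 9*u^2 + 1, L = 0, M = 3/sqrt(9*u^2 + 9*v^2 + 1), N = 0, assemble
  H = (EN − 2FM + GL) / (2(EG − F²)) = -27*u*v/(9*u^2 + 9*v^2 + 1)^(3/2).
At (u, v) = (7/2, -4): H = 3024*sqrt(1021)/1042441.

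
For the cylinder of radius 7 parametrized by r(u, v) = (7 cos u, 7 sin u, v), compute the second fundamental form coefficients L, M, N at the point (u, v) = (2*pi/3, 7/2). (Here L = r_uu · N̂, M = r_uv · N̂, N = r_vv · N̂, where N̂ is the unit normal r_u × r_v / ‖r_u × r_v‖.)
L = -7;  M = 0;  N = 0

Compute the unit normal N̂(u, v) = (cos(u), sin(u), 0), and the second partials r_uu, r_uv, r_vv. Take dot products:
  L(u, v) = r_uu · N̂ = -7,
  M(u, v) = r_uv · N̂ = 0,
  N(u, v) = r_vv · N̂ = 0.
Evaluating at (u, v) = (2*pi/3, 7/2):
  L = -7, M = 0, N = 0.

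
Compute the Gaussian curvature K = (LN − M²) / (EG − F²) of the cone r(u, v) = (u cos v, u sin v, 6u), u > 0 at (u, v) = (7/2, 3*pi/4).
K = 0

Coefficients of the first fundamental form: E = 37, F = 0, G = u^2.
Coefficients of the second fundamental form: L = 0, M = 0, N = 6*sqrt(37)*u^2/(37*Abs(u)).
Assemble K = (LN − M²)/(EG − F²) = 0. At (u, v) = (7/2, 3*pi/4): K = 0.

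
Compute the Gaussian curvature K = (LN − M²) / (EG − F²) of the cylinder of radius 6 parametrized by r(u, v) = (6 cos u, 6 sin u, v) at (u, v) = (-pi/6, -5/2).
K = 0

Coefficients of the first fundamental form: E = 36, F = 0, G = 1.
Coefficients of the second fundamental form: L = -6, M = 0, N = 0.
Assemble K = (LN − M²)/(EG − F²) = 0. At (u, v) = (-pi/6, -5/2): K = 0.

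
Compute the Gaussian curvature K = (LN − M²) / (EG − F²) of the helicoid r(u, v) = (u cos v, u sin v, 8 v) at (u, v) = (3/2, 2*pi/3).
K = -1024/70225

Coefficients of the first fundamental form: E = 1, F = 0, G = u^2 + 64.
Coefficients of the second fundamental form: L = 0, M = -8/sqrt(u^2 + 64), N = 0.
Assemble K = (LN − M²)/(EG − F²) = -64/(u^2 + 64)^2. At (u, v) = (3/2, 2*pi/3): K = -1024/70225.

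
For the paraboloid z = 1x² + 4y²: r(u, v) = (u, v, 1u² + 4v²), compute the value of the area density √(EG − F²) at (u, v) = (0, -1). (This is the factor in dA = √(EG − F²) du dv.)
√(EG − F²)|_{(0, -1)} = sqrt(65)

E = 4*u^2 + 1, F = 16*u*v, G = 64*v^2 + 1, so EG − F² = 4*u^2 + 64*v^2 + 1. Taking the positive square root: √(EG − F²) = sqrt(4*u^2 + 64*v^2 + 1). At (u, v) = (0, -1): sqrt(65).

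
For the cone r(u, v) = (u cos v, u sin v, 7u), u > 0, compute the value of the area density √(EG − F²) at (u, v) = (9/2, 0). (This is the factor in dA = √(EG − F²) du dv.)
√(EG − F²)|_{(9/2, 0)} = 45*sqrt(2)/2

E = 50, F = 0, G = u^2, so EG − F² = 50*u^2. Taking the positive square root: √(EG − F²) = 5*sqrt(2)*Abs(u). At (u, v) = (9/2, 0): 45*sqrt(2)/2.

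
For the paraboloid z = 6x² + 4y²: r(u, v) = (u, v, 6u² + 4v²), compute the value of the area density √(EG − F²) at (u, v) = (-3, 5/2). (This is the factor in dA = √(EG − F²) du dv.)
√(EG − F²)|_{(-3, 5/2)} = sqrt(1697)

E = 144*u^2 + 1, F = 96*u*v, G = 64*v^2 + 1, so EG − F² = 144*u^2 + 64*v^2 + 1. Taking the positive square root: √(EG − F²) = sqrt(144*u^2 + 64*v^2 + 1). At (u, v) = (-3, 5/2): sqrt(1697).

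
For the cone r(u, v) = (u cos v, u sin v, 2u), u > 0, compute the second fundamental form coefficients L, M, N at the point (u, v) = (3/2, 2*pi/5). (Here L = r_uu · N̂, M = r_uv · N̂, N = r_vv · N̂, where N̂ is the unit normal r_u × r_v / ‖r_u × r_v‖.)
L = 0;  M = 0;  N = 3*sqrt(5)/5

Compute the unit normal N̂(u, v) = (-2*sqrt(5)*u*cos(v)/(5*Abs(u)), -2*sqrt(5)*u*sin(v)/(5*Abs(u)), sqrt(5)*u/(5*Abs(u))), and the second partials r_uu, r_uv, r_vv. Take dot products:
  L(u, v) = r_uu · N̂ = 0,
  M(u, v) = r_uv · N̂ = 0,
  N(u, v) = r_vv · N̂ = 2*sqrt(5)*u^2/(5*Abs(u)).
Evaluating at (u, v) = (3/2, 2*pi/5):
  L = 0, M = 0, N = 3*sqrt(5)/5.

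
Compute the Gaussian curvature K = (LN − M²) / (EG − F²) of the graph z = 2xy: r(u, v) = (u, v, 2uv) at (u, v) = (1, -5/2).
K = -1/225

Coefficients of the first fundamental form: E = 4*v^2 + 1, F = 4*u*v, G = 4*u^2 + 1.
Coefficients of the second fundamental form: L = 0, M = 2/sqrt(4*u^2 + 4*v^2 + 1), N = 0.
Assemble K = (LN − M²)/(EG − F²) = -4/(16*u^4 + 32*u^2*v^2 + 8*u^2 + 16*v^4 + 8*v^2 + 1). At (u, v) = (1, -5/2): K = -1/225.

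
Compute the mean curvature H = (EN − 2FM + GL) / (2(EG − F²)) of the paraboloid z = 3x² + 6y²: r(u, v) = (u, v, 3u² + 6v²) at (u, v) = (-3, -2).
H = 3681*sqrt(901)/811801

With E = 36*u^2 + 1, F = 72*u*v, G = 144*v^2 + 1, L = 6/sqrt(36*u^2 + 144*v^2 + 1), M = 0, N = 12/sqrt(36*u^2 + 144*v^2 + 1), assemble
  H = (EN − 2FM + GL) / (2(EG − F²)) = 9*(24*u^2 + 48*v^2 + 1)/(36*u^2 + 144*v^2 + 1)^(3/2).
At (u, v) = (-3, -2): H = 3681*sqrt(901)/811801.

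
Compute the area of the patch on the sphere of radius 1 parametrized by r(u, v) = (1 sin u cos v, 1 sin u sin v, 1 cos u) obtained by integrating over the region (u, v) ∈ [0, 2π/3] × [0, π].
Area = 3*pi/2

Area = ∫∫ √(EG − F²) du dv with √(EG − F²) = Abs(sin(u)). Integrating over [0, 2π/3] × [0, π] gives 3*pi/2.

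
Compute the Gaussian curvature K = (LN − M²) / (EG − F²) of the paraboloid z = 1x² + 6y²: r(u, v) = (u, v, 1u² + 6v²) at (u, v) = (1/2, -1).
K = 6/5329

Coefficients of the first fundamental form: E = 4*u^2 + 1, F = 24*u*v, G = 144*v^2 + 1.
Coefficients of the second fundamental form: L = 2/sqrt(4*u^2 + 144*v^2 + 1), M = 0, N = 12/sqrt(4*u^2 + 144*v^2 + 1).
Assemble K = (LN − M²)/(EG − F²) = 24/(16*u^4 + 1152*u^2*v^2 + 8*u^2 + 20736*v^4 + 288*v^2 + 1). At (u, v) = (1/2, -1): K = 6/5329.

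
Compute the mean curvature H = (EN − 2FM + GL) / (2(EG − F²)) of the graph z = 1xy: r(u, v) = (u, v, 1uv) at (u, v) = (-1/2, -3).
H = -12*sqrt(41)/1681

With E = v^2 + 1, F = u*v, G = u^2 + 1, L = 0, M = 1/sqrt(u^2 + v^2 + 1), N = 0, assemble
  H = (EN − 2FM + GL) / (2(EG − F²)) = -u*v/(u^2 + v^2 + 1)^(3/2).
At (u, v) = (-1/2, -3): H = -12*sqrt(41)/1681.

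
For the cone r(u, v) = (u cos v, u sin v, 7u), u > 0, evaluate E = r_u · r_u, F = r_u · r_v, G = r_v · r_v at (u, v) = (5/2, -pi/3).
E = 50;  F = 0;  G = 25/4

Partials: r_u = (cos(v), sin(v), 7), r_v = (-u*sin(v), u*cos(v), 0). As functions of (u, v):
  E = r_u · r_u = 50,
  F = r_u · r_v = 0,
  G = r_v · r_v = u^2.
Evaluating at (u, v) = (5/2, -pi/3): E = 50, F = 0, G = 25/4.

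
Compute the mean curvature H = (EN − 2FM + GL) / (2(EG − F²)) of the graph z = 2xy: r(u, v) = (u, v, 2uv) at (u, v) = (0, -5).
H = 0

With E = 4*v^2 + 1, F = 4*u*v, G = 4*u^2 + 1, L = 0, M = 2/sqrt(4*u^2 + 4*v^2 + 1), N = 0, assemble
  H = (EN − 2FM + GL) / (2(EG − F²)) = -8*u*v/(4*u^2 + 4*v^2 + 1)^(3/2).
At (u, v) = (0, -5): H = 0.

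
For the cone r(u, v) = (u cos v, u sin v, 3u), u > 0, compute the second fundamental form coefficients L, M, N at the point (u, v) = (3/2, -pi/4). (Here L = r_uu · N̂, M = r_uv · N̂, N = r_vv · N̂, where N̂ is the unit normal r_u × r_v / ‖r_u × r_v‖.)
L = 0;  M = 0;  N = 9*sqrt(10)/20

Compute the unit normal N̂(u, v) = (-3*sqrt(10)*u*cos(v)/(10*Abs(u)), -3*sqrt(10)*u*sin(v)/(10*Abs(u)), sqrt(10)*u/(10*Abs(u))), and the second partials r_uu, r_uv, r_vv. Take dot products:
  L(u, v) = r_uu · N̂ = 0,
  M(u, v) = r_uv · N̂ = 0,
  N(u, v) = r_vv · N̂ = 3*sqrt(10)*u^2/(10*Abs(u)).
Evaluating at (u, v) = (3/2, -pi/4):
  L = 0, M = 0, N = 9*sqrt(10)/20.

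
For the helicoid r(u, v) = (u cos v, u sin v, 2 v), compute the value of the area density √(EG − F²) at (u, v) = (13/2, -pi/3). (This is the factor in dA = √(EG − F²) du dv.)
√(EG − F²)|_{(13/2, -pi/3)} = sqrt(185)/2

E = 1, F = 0, G = u^2 + 4, so EG − F² = u^2 + 4. Taking the positive square root: √(EG − F²) = sqrt(u^2 + 4). At (u, v) = (13/2, -pi/3): sqrt(185)/2.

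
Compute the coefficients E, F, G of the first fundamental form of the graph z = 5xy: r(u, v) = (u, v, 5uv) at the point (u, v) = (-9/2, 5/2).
E = 629/4;  F = -1125/4;  G = 2029/4

Partials: r_u = (1, 0, 5*v), r_v = (0, 1, 5*u). As functions of (u, v):
  E = r_u · r_u = 25*v^2 + 1,
  F = r_u · r_v = 25*u*v,
  G = r_v · r_v = 25*u^2 + 1.
Evaluating at (u, v) = (-9/2, 5/2): E = 629/4, F = -1125/4, G = 2029/4.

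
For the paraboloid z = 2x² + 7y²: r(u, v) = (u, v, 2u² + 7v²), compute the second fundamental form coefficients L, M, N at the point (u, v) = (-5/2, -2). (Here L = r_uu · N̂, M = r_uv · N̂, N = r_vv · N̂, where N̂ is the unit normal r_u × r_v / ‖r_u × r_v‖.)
L = 4*sqrt(885)/885;  M = 0;  N = 14*sqrt(885)/885

Compute the unit normal N̂(u, v) = (-4*u/sqrt(16*u^2 + 196*v^2 + 1), -14*v/sqrt(16*u^2 + 196*v^2 + 1), 1/sqrt(16*u^2 + 196*v^2 + 1)), and the second partials r_uu, r_uv, r_vv. Take dot products:
  L(u, v) = r_uu · N̂ = 4/sqrt(16*u^2 + 196*v^2 + 1),
  M(u, v) = r_uv · N̂ = 0,
  N(u, v) = r_vv · N̂ = 14/sqrt(16*u^2 + 196*v^2 + 1).
Evaluating at (u, v) = (-5/2, -2):
  L = 4*sqrt(885)/885, M = 0, N = 14*sqrt(885)/885.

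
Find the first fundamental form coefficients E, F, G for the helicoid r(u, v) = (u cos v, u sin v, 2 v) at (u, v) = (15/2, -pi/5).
E = 1;  F = 0;  G = 241/4

Partials: r_u = (cos(v), sin(v), 0), r_v = (-u*sin(v), u*cos(v), 2). As functions of (u, v):
  E = r_u · r_u = 1,
  F = r_u · r_v = 0,
  G = r_v · r_v = u^2 + 4.
Evaluating at (u, v) = (15/2, -pi/5): E = 1, F = 0, G = 241/4.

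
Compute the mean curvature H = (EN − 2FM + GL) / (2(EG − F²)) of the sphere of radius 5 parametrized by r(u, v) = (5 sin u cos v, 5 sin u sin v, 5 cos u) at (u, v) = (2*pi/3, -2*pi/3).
H = -1/5

With E = 25, F = 0, G = 25*sin(u)^2, L = -5*sin(u)/Abs(sin(u)), M = 0, N = -5*sin(u)^3/Abs(sin(u)), assemble
  H = (EN − 2FM + GL) / (2(EG − F²)) = -sin(u)/(5*Abs(sin(u))).
At (u, v) = (2*pi/3, -2*pi/3): H = -1/5.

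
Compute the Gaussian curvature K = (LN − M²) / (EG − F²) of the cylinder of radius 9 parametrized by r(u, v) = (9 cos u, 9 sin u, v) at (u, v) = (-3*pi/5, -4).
K = 0

Coefficients of the first fundamental form: E = 81, F = 0, G = 1.
Coefficients of the second fundamental form: L = -9, M = 0, N = 0.
Assemble K = (LN − M²)/(EG − F²) = 0. At (u, v) = (-3*pi/5, -4): K = 0.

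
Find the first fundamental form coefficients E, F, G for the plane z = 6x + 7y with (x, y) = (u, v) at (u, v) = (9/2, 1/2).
E = 37;  F = 42;  G = 50

Partials: r_u = (1, 0, 6), r_v = (0, 1, 7). As functions of (u, v):
  E = r_u · r_u = 37,
  F = r_u · r_v = 42,
  G = r_v · r_v = 50.
Evaluating at (u, v) = (9/2, 1/2): E = 37, F = 42, G = 50.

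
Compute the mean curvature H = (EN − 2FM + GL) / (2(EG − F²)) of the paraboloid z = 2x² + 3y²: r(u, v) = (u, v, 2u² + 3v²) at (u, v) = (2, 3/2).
H = 359*sqrt(146)/21316

With E = 16*u^2 + 1, F = 24*u*v, G = 36*v^2 + 1, L = 4/sqrt(16*u^2 + 36*v^2 + 1), M = 0, N = 6/sqrt(16*u^2 + 36*v^2 + 1), assemble
  H = (EN − 2FM + GL) / (2(EG − F²)) = (48*u^2 + 72*v^2 + 5)/(16*u^2 + 36*v^2 + 1)^(3/2).
At (u, v) = (2, 3/2): H = 359*sqrt(146)/21316.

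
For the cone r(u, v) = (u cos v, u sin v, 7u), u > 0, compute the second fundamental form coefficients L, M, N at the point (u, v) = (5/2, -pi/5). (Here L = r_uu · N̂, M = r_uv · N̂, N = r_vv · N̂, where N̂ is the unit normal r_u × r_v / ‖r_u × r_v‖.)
L = 0;  M = 0;  N = 7*sqrt(2)/4

Compute the unit normal N̂(u, v) = (-7*sqrt(2)*u*cos(v)/(10*Abs(u)), -7*sqrt(2)*u*sin(v)/(10*Abs(u)), sqrt(2)*u/(10*Abs(u))), and the second partials r_uu, r_uv, r_vv. Take dot products:
  L(u, v) = r_uu · N̂ = 0,
  M(u, v) = r_uv · N̂ = 0,
  N(u, v) = r_vv · N̂ = 7*sqrt(2)*u^2/(10*Abs(u)).
Evaluating at (u, v) = (5/2, -pi/5):
  L = 0, M = 0, N = 7*sqrt(2)/4.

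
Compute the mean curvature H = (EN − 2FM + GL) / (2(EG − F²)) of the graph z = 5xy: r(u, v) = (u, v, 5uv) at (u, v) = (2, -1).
H = 125*sqrt(14)/2646

With E = 25*v^2 + 1, F = 25*u*v, G = 25*u^2 + 1, L = 0, M = 5/sqrt(25*u^2 + 25*v^2 + 1), N = 0, assemble
  H = (EN − 2FM + GL) / (2(EG − F²)) = -125*u*v/(25*u^2 + 25*v^2 + 1)^(3/2).
At (u, v) = (2, -1): H = 125*sqrt(14)/2646.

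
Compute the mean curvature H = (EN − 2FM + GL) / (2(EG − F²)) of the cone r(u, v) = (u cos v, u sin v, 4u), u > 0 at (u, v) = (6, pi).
H = sqrt(17)/51

With E = 17, F = 0, G = u^2, L = 0, M = 0, N = 4*sqrt(17)*u^2/(17*Abs(u)), assemble
  H = (EN − 2FM + GL) / (2(EG − F²)) = 2*sqrt(17)/(17*Abs(u)).
At (u, v) = (6, pi): H = sqrt(17)/51.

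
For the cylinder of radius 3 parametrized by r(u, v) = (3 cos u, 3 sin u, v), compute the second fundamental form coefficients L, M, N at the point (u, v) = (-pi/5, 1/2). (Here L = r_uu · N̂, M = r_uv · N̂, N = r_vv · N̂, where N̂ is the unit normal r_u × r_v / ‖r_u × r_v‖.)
L = -3;  M = 0;  N = 0

Compute the unit normal N̂(u, v) = (cos(u), sin(u), 0), and the second partials r_uu, r_uv, r_vv. Take dot products:
  L(u, v) = r_uu · N̂ = -3,
  M(u, v) = r_uv · N̂ = 0,
  N(u, v) = r_vv · N̂ = 0.
Evaluating at (u, v) = (-pi/5, 1/2):
  L = -3, M = 0, N = 0.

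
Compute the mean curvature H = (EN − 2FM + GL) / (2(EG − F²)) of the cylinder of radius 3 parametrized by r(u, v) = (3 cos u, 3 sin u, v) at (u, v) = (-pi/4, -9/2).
H = -1/6

With E = 9, F = 0, G = 1, L = -3, M = 0, N = 0, assemble
  H = (EN − 2FM + GL) / (2(EG − F²)) = -1/6.
At (u, v) = (-pi/4, -9/2): H = -1/6.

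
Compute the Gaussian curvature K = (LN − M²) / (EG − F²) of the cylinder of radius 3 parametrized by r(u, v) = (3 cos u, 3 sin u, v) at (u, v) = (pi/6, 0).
K = 0

Coefficients of the first fundamental form: E = 9, F = 0, G = 1.
Coefficients of the second fundamental form: L = -3, M = 0, N = 0.
Assemble K = (LN − M²)/(EG − F²) = 0. At (u, v) = (pi/6, 0): K = 0.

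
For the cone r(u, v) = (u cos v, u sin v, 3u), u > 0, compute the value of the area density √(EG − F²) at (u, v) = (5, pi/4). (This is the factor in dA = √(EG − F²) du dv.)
√(EG − F²)|_{(5, pi/4)} = 5*sqrt(10)

E = 10, F = 0, G = u^2, so EG − F² = 10*u^2. Taking the positive square root: √(EG − F²) = sqrt(10)*Abs(u). At (u, v) = (5, pi/4): 5*sqrt(10).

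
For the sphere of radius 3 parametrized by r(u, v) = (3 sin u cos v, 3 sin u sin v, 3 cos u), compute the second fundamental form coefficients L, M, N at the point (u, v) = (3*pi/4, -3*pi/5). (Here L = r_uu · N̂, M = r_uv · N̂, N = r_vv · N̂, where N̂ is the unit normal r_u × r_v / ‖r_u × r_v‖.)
L = -3;  M = 0;  N = -3/2

Compute the unit normal N̂(u, v) = (sin(u)^2*cos(v)/Abs(sin(u)), sin(u)^2*sin(v)/Abs(sin(u)), sin(2*u)/(2*Abs(sin(u)))), and the second partials r_uu, r_uv, r_vv. Take dot products:
  L(u, v) = r_uu · N̂ = -3*sin(u)/Abs(sin(u)),
  M(u, v) = r_uv · N̂ = 0,
  N(u, v) = r_vv · N̂ = -3*sin(u)^3/Abs(sin(u)).
Evaluating at (u, v) = (3*pi/4, -3*pi/5):
  L = -3, M = 0, N = -3/2.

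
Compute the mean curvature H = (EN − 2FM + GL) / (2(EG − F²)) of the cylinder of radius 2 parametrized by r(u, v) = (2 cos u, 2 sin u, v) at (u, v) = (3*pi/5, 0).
H = -1/4

With E = 4, F = 0, G = 1, L = -2, M = 0, N = 0, assemble
  H = (EN − 2FM + GL) / (2(EG − F²)) = -1/4.
At (u, v) = (3*pi/5, 0): H = -1/4.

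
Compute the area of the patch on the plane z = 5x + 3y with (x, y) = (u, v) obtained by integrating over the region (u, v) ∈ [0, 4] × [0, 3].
Area = 12*sqrt(35)

Area = ∫∫ √(EG − F²) du dv with √(EG − F²) = sqrt(35). Integrating over [0, 4] × [0, 3] gives 12*sqrt(35).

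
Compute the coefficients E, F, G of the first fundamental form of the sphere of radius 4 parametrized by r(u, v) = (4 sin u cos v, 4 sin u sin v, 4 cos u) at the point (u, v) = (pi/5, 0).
E = 16;  F = 0;  G = 10 - 2*sqrt(5)

Partials: r_u = (4*cos(u)*cos(v), 4*sin(v)*cos(u), -4*sin(u)), r_v = (-4*sin(u)*sin(v), 4*sin(u)*cos(v), 0). As functions of (u, v):
  E = r_u · r_u = 16,
  F = r_u · r_v = 0,
  G = r_v · r_v = 16*sin(u)^2.
Evaluating at (u, v) = (pi/5, 0): E = 16, F = 0, G = 10 - 2*sqrt(5).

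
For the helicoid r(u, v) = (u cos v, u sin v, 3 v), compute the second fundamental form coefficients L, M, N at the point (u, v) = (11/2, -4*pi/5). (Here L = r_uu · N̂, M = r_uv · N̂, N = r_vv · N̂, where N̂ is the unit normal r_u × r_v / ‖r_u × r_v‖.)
L = 0;  M = -6*sqrt(157)/157;  N = 0

Compute the unit normal N̂(u, v) = (3*sin(v)/sqrt(u^2 + 9), -3*cos(v)/sqrt(u^2 + 9), u/sqrt(u^2 + 9)), and the second partials r_uu, r_uv, r_vv. Take dot products:
  L(u, v) = r_uu · N̂ = 0,
  M(u, v) = r_uv · N̂ = -3/sqrt(u^2 + 9),
  N(u, v) = r_vv · N̂ = 0.
Evaluating at (u, v) = (11/2, -4*pi/5):
  L = 0, M = -6*sqrt(157)/157, N = 0.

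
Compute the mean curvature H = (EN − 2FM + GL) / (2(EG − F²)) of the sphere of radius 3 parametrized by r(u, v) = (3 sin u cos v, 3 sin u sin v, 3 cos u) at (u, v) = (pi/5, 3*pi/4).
H = -1/3

With E = 9, F = 0, G = 9*sin(u)^2, L = -3*sin(u)/Abs(sin(u)), M = 0, N = -3*sin(u)^3/Abs(sin(u)), assemble
  H = (EN − 2FM + GL) / (2(EG − F²)) = -sin(u)/(3*Abs(sin(u))).
At (u, v) = (pi/5, 3*pi/4): H = -1/3.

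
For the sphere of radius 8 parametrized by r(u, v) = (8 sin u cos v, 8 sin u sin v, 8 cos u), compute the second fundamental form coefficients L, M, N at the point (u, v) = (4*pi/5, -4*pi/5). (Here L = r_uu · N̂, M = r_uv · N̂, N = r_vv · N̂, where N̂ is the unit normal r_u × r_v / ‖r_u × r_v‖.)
L = -8;  M = 0;  N = -5 + sqrt(5)

Compute the unit normal N̂(u, v) = (sin(u)^2*cos(v)/Abs(sin(u)), sin(u)^2*sin(v)/Abs(sin(u)), sin(2*u)/(2*Abs(sin(u)))), and the second partials r_uu, r_uv, r_vv. Take dot products:
  L(u, v) = r_uu · N̂ = -8*sin(u)/Abs(sin(u)),
  M(u, v) = r_uv · N̂ = 0,
  N(u, v) = r_vv · N̂ = -8*sin(u)^3/Abs(sin(u)).
Evaluating at (u, v) = (4*pi/5, -4*pi/5):
  L = -8, M = 0, N = -5 + sqrt(5).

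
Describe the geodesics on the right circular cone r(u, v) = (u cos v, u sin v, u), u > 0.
The cone is flat away from the apex (K = 0). Slitting along a generator and unrolling gives an isometry to a sector of the plane; geodesics are the pre-images of straight lines in that sector. In particular, generators (v = const) are geodesics, and generic geodesics spiral from a minimum-distance point before returning to infinity.

For this cone, E = 2, F = 0, G = u², so EG − F² = 2u² > 0 (u > 0), and direct computation gives K = 0 away from the apex. Flatness lets us unroll the cone along a generator into a planar sector of angle 2π/√2 = π√2 ≈ 4.44 rad; geodesics on the cone are exactly the curves that develop to straight lines in this sector. Generators (v = const) develop to rays through the sector's vertex and are geodesics; the circles u = const develop to circular arcs and are not geodesics.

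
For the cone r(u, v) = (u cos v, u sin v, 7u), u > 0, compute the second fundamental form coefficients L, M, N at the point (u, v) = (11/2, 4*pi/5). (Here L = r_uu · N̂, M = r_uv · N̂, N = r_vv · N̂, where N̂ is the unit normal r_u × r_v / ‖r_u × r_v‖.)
L = 0;  M = 0;  N = 77*sqrt(2)/20

Compute the unit normal N̂(u, v) = (-7*sqrt(2)*u*cos(v)/(10*Abs(u)), -7*sqrt(2)*u*sin(v)/(10*Abs(u)), sqrt(2)*u/(10*Abs(u))), and the second partials r_uu, r_uv, r_vv. Take dot products:
  L(u, v) = r_uu · N̂ = 0,
  M(u, v) = r_uv · N̂ = 0,
  N(u, v) = r_vv · N̂ = 7*sqrt(2)*u^2/(10*Abs(u)).
Evaluating at (u, v) = (11/2, 4*pi/5):
  L = 0, M = 0, N = 77*sqrt(2)/20.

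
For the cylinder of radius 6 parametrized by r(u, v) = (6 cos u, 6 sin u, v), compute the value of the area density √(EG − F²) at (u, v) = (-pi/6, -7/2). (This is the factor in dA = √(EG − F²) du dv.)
√(EG − F²)|_{(-pi/6, -7/2)} = 6

E = 36, F = 0, G = 1, so EG − F² = 36. Taking the positive square root: √(EG − F²) = 6. At (u, v) = (-pi/6, -7/2): 6.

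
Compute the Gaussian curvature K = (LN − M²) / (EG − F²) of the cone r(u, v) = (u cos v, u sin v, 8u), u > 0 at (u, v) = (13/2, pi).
K = 0

Coefficients of the first fundamental form: E = 65, F = 0, G = u^2.
Coefficients of the second fundamental form: L = 0, M = 0, N = 8*sqrt(65)*u^2/(65*Abs(u)).
Assemble K = (LN − M²)/(EG − F²) = 0. At (u, v) = (13/2, pi): K = 0.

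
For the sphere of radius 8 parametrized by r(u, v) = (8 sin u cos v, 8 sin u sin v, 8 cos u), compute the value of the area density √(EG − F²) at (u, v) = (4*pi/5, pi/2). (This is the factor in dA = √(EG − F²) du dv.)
√(EG − F²)|_{(4*pi/5, pi/2)} = 16*sqrt(10 - 2*sqrt(5))

E = 64, F = 0, G = 64*sin(u)^2, so EG − F² = 4096*sin(u)^2. Taking the positive square root: √(EG − F²) = 64*Abs(sin(u)). At (u, v) = (4*pi/5, pi/2): 16*sqrt(10 - 2*sqrt(5)).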